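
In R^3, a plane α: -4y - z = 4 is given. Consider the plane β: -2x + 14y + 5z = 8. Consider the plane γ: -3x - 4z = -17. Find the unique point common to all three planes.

(-5, -3, 8)

Solving the 3×3 linear system -4y - z = 4, -2x + 14y + 5z = 8, -3x - 4z = -17 (e.g. by elimination or Cramer's rule, determinant = 50) gives (-5, -3, 8).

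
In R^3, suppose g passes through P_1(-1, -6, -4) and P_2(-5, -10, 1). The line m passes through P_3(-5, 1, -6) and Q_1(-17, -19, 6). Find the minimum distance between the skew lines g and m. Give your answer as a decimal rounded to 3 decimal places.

A direction vector for g is P_2 − P_1 = (-4, -4, 5).
A direction vector for m is Q_1 − P_3 = (-12, -20, 12).
Common perpendicular direction n = (-4, -4, 5) × (-12, -20, 12) = (52, -12, 32).
With w = (-5, 1, -6) − (-1, -6, -4) = (-4, 7, -2), w · n = -356.
Distance = |w · n| / |n| = |-356| / √3872 ≈ 5.721.

5.721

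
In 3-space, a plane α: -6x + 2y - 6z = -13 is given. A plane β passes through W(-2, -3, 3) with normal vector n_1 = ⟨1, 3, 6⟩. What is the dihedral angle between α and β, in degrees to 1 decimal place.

52.5

β: n_1·r = n_1·W gives x + 3y + 6z = 7.
cos θ = |n₁·n₂| / (|n₁||n₂|) = |-36| / (√76 · √46).
θ = arccos(0.60886) ≈ 52.5°.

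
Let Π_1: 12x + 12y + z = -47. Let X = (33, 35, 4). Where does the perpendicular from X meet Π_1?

Foot = X − λn with λ = (n·X − d)/|n|² = (820 − (-47))/289 = 3.
Foot = (33, 35, 4) − 3·(12, 12, 1) = (-3, -1, 1).

(-3, -1, 1)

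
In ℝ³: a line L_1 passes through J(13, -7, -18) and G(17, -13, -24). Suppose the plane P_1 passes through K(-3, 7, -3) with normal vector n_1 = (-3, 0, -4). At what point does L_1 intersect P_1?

(9, -1, -12)

A direction vector for L_1 is G − J = (4, -6, -6).
P_1: n_1·r = n_1·K gives -3x - 4z = 21.
Substitute r = (13, -7, -18) + t(4, -6, -6) into the plane: 33 + 12t = 21, so t = -1.
Intersection: (13, -7, -18) + (-1)·(4, -6, -6) = (9, -1, -12).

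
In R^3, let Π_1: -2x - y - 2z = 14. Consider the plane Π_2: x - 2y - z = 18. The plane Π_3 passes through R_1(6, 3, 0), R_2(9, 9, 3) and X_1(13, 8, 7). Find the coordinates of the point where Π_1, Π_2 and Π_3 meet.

R_1R_2 = (3, 6, 3), R_1X_1 = (7, 5, 7); a normal to Π_3 is R_1R_2 × R_1X_1 = (27, 0, -27).
Using R_1: Π_3 has equation 27x - 27z = 162.
Solving the 3×3 linear system -2x - y - 2z = 14, x - 2y - z = 18, 27x - 27z = 162 (e.g. by elimination or Cramer's rule, determinant = -216) gives (1, -6, -5).

(1, -6, -5)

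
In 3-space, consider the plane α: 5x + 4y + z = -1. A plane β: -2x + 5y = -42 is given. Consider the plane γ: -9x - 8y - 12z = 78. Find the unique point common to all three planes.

(6, -6, -7)

Solving the 3×3 linear system 5x + 4y + z = -1, -2x + 5y = -42, -9x - 8y - 12z = 78 (e.g. by elimination or Cramer's rule, determinant = -335) gives (6, -6, -7).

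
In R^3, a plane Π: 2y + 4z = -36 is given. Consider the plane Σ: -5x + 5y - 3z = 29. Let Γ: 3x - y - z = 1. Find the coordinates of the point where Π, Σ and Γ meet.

Solving the 3×3 linear system 2y + 4z = -36, -5x + 5y - 3z = 29, 3x - y - z = 1 (e.g. by elimination or Cramer's rule, determinant = -68) gives (-3, -2, -8).

(-3, -2, -8)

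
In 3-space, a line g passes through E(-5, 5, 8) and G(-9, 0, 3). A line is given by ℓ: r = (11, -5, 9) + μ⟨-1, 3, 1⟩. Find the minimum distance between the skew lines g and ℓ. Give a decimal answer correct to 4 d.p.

A direction vector for g is G − E = (-4, -5, -5).
Common perpendicular direction n = (-4, -5, -5) × (-1, 3, 1) = (10, 9, -17).
With w = (11, -5, 9) − (-5, 5, 8) = (16, -10, 1), w · n = 53.
Distance = |w · n| / |n| = |53| / √470 ≈ 2.4447.

2.4447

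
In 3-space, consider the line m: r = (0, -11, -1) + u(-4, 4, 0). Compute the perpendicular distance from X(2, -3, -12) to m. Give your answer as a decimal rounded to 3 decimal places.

Taking (0, -11, -1) on m with direction v = (-4, 4, 0): w = X − (0, -11, -1) = (2, 8, -11), and w × v = (44, 44, 40).
Distance = |w × v| / |v| = √5472 / √32 ≈ 13.077.

13.077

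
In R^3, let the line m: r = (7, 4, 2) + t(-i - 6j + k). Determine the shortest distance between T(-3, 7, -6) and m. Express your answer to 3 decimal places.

Taking (7, 4, 2) on m with direction v = (-1, -6, 1): w = T − (7, 4, 2) = (-10, 3, -8), and w × v = (-45, 18, 63).
Distance = |w × v| / |v| = √6318 / √38 ≈ 12.894.

12.894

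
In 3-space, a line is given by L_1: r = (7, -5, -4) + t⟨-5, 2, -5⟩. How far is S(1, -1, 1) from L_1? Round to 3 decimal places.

Taking (7, -5, -4) on L_1 with direction v = (-5, 2, -5): w = S − (7, -5, -4) = (-6, 4, 5), and w × v = (-30, -55, 8).
Distance = |w × v| / |v| = √3989 / √54 ≈ 8.595.

8.595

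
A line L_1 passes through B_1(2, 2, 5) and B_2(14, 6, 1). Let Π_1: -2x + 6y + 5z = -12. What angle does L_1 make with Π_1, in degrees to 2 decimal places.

10.78

A direction vector for L_1 is B_2 − B_1 = (12, 4, -4).
sin θ = |n·v| / (|n||v|) = |-20| / (√65 · √176) = 0.18699.
θ ≈ 10.78°.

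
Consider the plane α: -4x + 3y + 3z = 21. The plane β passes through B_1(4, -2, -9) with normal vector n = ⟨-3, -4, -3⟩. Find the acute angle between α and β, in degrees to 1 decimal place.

74.7

β: n·r = n·B_1 gives -3x - 4y - 3z = 23.
cos θ = |n₁·n₂| / (|n₁||n₂|) = |-9| / (√34 · √34).
θ = arccos(0.26471) ≈ 74.7°.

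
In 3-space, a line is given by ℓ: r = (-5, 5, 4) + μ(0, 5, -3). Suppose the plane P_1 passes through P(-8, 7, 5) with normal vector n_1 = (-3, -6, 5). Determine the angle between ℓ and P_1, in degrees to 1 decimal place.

P_1: n_1·r = n_1·P gives -3x - 6y + 5z = 7.
sin θ = |n·v| / (|n||v|) = |-45| / (√70 · √34) = 0.92241.
θ ≈ 67.3°.

67.3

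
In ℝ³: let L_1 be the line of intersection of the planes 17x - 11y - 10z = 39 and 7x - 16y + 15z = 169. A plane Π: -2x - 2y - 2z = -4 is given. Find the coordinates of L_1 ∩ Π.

Direction of L_1: (17, -11, -10) × (7, -16, 15) = (-325, -325, -195).
A point on L_1: solving the two plane equations with x = -3 gives (-3, -10, 2).
Substitute r = (-3, -10, 2) + t(-325, -325, -195) into the plane: 22 + 1690t = -4, so t = -1/65.
Intersection: (-3, -10, 2) + (-1/65)·(-325, -325, -195) = (2, -5, 5).

(2, -5, 5)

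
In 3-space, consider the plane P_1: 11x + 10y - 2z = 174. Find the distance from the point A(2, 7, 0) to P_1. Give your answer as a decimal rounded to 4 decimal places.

n·A − d = (11)·(2) + (10)·(7) + (-2)·(0) − 174 = -82; |n| = √225.
Distance = |-82| / √225 = 82/√225 ≈ 5.4667.

5.4667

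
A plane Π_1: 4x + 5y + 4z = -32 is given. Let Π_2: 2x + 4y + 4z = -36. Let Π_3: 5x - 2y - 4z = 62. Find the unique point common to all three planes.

Solving the 3×3 linear system 4x + 5y + 4z = -32, 2x + 4y + 4z = -36, 5x - 2y - 4z = 62 (e.g. by elimination or Cramer's rule, determinant = 12) gives (6, -8, -4).

(6, -8, -4)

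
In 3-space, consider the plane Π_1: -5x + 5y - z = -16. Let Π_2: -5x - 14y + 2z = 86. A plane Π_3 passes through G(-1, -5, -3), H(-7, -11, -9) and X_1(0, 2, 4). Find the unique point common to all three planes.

GH = (-6, -6, -6), GX_1 = (1, 7, 7); a normal to Π_3 is GH × GX_1 = (0, 36, -36).
Using G: Π_3 has equation 36y - 36z = -72.
Solving the 3×3 linear system -5x + 5y - z = -16, -5x - 14y + 2z = 86, 36y - 36z = -72 (e.g. by elimination or Cramer's rule, determinant = -2880) gives (-2, -6, -4).

(-2, -6, -4)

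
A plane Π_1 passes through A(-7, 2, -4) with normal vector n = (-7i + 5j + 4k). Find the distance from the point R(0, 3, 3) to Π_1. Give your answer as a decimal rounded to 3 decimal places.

1.687

Π_1: n·r = n·A gives -7x + 5y + 4z = 43.
n·R − d = (-7)·(0) + (5)·(3) + (4)·(3) − 43 = -16; |n| = √90.
Distance = |-16| / √90 = 16/√90 ≈ 1.687.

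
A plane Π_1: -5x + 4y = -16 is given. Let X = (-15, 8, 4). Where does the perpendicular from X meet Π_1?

Foot = X − λn with λ = (n·X − d)/|n|² = (107 − (-16))/41 = 3.
Foot = (-15, 8, 4) − 3·(-5, 4, 0) = (0, -4, 4).

(0, -4, 4)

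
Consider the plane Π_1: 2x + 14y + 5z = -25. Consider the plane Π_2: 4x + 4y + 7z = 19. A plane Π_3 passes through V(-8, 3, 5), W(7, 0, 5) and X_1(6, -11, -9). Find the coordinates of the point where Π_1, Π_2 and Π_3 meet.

(6, -3, 1)

VW = (15, -3, 0), VX_1 = (14, -14, -14); a normal to Π_3 is VW × VX_1 = (42, 210, -168).
Using V: Π_3 has equation 42x + 210y - 168z = -546.
Solving the 3×3 linear system 2x + 14y + 5z = -25, 4x + 4y + 7z = 19, 42x + 210y - 168z = -546 (e.g. by elimination or Cramer's rule, determinant = 12600) gives (6, -3, 1).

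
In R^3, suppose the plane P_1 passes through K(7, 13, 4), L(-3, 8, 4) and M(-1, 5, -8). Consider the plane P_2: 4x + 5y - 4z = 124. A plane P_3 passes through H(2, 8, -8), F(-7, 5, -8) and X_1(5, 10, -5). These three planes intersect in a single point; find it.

KL = (-10, -5, 0), KM = (-8, -8, -12); a normal to P_1 is KL × KM = (60, -120, 40).
Using K: P_1 has equation 60x - 120y + 40z = -980.
HF = (-9, -3, 0), HX_1 = (3, 2, 3); a normal to P_3 is HF × HX_1 = (-9, 27, -9).
Using H: P_3 has equation -9x + 27y - 9z = 270.
Solving the 3×3 linear system 60x - 120y + 40z = -980, 4x + 5y - 4z = 124, -9x + 27y - 9z = 270 (e.g. by elimination or Cramer's rule, determinant = 1260) gives (11, 12, -5).

(11, 12, -5)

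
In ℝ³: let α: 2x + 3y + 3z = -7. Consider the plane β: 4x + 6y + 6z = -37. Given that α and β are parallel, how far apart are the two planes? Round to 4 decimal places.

Rescale β by 1/2: 2x + 3y + 3z = -37/2. Then distance = |-7 − (-37/2)| / √22 ≈ 2.4518.

2.4518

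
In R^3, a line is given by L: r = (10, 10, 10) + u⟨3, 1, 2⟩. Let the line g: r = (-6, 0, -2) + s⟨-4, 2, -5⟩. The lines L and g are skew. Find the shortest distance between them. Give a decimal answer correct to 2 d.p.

3.03

Common perpendicular direction n = (3, 1, 2) × (-4, 2, -5) = (-9, 7, 10).
With w = (-6, 0, -2) − (10, 10, 10) = (-16, -10, -12), w · n = -46.
Distance = |w · n| / |n| = |-46| / √230 ≈ 3.03.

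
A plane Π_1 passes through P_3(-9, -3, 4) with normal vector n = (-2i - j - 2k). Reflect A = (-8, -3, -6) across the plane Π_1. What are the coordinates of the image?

(0, 1, 2)

Π_1: n·r = n·P_3 gives -2x - y - 2z = 13.
λ = (n·A − d)/|n|² = (31 − 13)/9 = 2.
Reflection = A − 2λn = (-8, -3, -6) − 4·(-2, -1, -2) = (0, 1, 2).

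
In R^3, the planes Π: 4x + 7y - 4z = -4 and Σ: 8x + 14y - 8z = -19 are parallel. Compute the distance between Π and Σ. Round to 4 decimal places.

Rescale Σ by 1/2: 4x + 7y - 4z = -19/2. Then distance = |-4 − (-19/2)| / √81 ≈ 0.6111.

0.6111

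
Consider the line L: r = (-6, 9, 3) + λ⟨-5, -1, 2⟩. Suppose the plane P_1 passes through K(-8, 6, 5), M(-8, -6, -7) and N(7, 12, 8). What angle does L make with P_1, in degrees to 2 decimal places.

KM = (0, -12, -12), KN = (15, 6, 3); a normal to P_1 is KM × KN = (36, -180, 180).
Using K: P_1 has equation 36x - 180y + 180z = -468.
sin θ = |n·v| / (|n||v|) = |360| / (√66096 · √30) = 0.25565.
θ ≈ 14.81°.

14.81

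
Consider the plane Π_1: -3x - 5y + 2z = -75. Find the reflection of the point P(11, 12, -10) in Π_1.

(5, 2, -6)

λ = (n·P − d)/|n|² = (-113 − (-75))/38 = -1.
Reflection = P − 2λn = (11, 12, -10) − (-2)·(-3, -5, 2) = (5, 2, -6).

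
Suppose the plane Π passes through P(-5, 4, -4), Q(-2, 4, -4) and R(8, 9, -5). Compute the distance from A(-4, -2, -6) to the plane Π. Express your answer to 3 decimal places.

PQ = (3, 0, 0), PR = (13, 5, -1); a normal to Π is PQ × PR = (0, 3, 15).
Using P: Π has equation 3y + 15z = -48.
n·A − d = (0)·(-4) + (3)·(-2) + (15)·(-6) − (-48) = -48; |n| = √234.
Distance = |-48| / √234 = 48/√234 ≈ 3.138.

3.138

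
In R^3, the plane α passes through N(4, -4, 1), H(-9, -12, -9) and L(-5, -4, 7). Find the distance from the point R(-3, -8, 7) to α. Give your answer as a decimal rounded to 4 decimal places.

4.0640

NH = (-13, -8, -10), NL = (-9, 0, 6); a normal to α is NH × NL = (-48, 168, -72).
Using N: α has equation -48x + 168y - 72z = -936.
n·R − d = (-48)·(-3) + (168)·(-8) + (-72)·(7) − (-936) = -768; |n| = √35712.
Distance = |-768| / √35712 = 768/√35712 ≈ 4.0640.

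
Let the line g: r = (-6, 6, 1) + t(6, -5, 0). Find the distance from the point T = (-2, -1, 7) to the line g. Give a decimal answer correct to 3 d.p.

Taking (-6, 6, 1) on g with direction v = (6, -5, 0): w = T − (-6, 6, 1) = (4, -7, 6), and w × v = (30, 36, 22).
Distance = |w × v| / |v| = √2680 / √61 ≈ 6.628.

6.628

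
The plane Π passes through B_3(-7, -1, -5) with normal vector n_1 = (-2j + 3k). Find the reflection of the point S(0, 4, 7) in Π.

Π: n_1·r = n_1·B_3 gives -2y + 3z = -13.
λ = (n·S − d)/|n|² = (13 − (-13))/13 = 2.
Reflection = S − 2λn = (0, 4, 7) − 4·(0, -2, 3) = (0, 12, -5).

(0, 12, -5)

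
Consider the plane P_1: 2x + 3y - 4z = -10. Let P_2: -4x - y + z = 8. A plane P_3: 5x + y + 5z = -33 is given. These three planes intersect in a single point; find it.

(-1, -8, -4)

Solving the 3×3 linear system 2x + 3y - 4z = -10, -4x - y + z = 8, 5x + y + 5z = -33 (e.g. by elimination or Cramer's rule, determinant = 59) gives (-1, -8, -4).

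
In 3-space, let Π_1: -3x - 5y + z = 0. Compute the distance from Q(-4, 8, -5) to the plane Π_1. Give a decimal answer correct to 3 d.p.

5.578

n·Q − d = (-3)·(-4) + (-5)·(8) + (1)·(-5) − 0 = -33; |n| = √35.
Distance = |-33| / √35 = 33/√35 ≈ 5.578.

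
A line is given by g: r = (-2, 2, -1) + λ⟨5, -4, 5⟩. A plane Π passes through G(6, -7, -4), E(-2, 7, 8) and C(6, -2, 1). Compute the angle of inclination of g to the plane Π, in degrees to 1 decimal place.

41.6

GE = (-8, 14, 12), GC = (0, 5, 5); a normal to Π is GE × GC = (10, 40, -40).
Using G: Π has equation 10x + 40y - 40z = -60.
sin θ = |n·v| / (|n||v|) = |-310| / (√3300 · √66) = 0.66425.
θ ≈ 41.6°.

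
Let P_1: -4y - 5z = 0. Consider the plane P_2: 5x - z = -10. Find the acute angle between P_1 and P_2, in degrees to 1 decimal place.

cos θ = |n₁·n₂| / (|n₁||n₂|) = |5| / (√41 · √26).
θ = arccos(0.15314) ≈ 81.2°.

81.2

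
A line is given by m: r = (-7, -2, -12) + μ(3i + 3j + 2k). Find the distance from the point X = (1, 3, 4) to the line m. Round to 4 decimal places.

10.7640

Taking (-7, -2, -12) on m with direction v = (3, 3, 2): w = X − (-7, -2, -12) = (8, 5, 16), and w × v = (-38, 32, 9).
Distance = |w × v| / |v| = √2549 / √22 ≈ 10.7640.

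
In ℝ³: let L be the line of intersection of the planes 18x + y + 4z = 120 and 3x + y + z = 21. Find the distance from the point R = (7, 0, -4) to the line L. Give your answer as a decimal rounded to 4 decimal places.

Direction of L: (18, 1, 4) × (3, 1, 1) = (-3, -6, 15).
A point on L: solving the two plane equations with x = 8 gives (8, 4, -7).
Taking (8, 4, -7) on L with direction v = (-3, -6, 15): w = R − (8, 4, -7) = (-1, -4, 3), and w × v = (-42, 6, -6).
Distance = |w × v| / |v| = √1836 / √270 ≈ 2.6077.

2.6077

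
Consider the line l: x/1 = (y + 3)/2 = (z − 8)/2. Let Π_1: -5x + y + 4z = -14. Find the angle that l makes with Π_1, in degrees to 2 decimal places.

14.90

l has direction (1, 2, 2) through (0, -3, 8).
sin θ = |n·v| / (|n||v|) = |5| / (√42 · √9) = 0.25717.
θ ≈ 14.90°.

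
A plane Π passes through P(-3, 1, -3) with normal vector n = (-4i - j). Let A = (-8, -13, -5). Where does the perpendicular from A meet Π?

Π: n·r = n·P gives -4x - y = 11.
Foot = A − λn with λ = (n·A − d)/|n|² = (45 − 11)/17 = 2.
Foot = (-8, -13, -5) − 2·(-4, -1, 0) = (0, -11, -5).

(0, -11, -5)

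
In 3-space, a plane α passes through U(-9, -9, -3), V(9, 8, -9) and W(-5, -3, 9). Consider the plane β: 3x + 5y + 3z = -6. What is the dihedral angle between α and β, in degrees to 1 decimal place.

80.8

UV = (18, 17, -6), UW = (4, 6, 12); a normal to α is UV × UW = (240, -240, 40).
Using U: α has equation 240x - 240y + 40z = -120.
cos θ = |n₁·n₂| / (|n₁||n₂|) = |-360| / (√116800 · √43).
θ = arccos(0.16064) ≈ 80.8°.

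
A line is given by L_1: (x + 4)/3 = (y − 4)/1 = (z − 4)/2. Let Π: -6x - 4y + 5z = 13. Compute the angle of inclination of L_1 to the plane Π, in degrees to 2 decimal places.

21.44

L_1 has direction (3, 1, 2) through (-4, 4, 4).
sin θ = |n·v| / (|n||v|) = |-12| / (√77 · √14) = 0.36549.
θ ≈ 21.44°.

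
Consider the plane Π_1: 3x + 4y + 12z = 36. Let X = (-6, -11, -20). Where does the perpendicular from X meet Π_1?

Foot = X − λn with λ = (n·X − d)/|n|² = (-302 − 36)/169 = -2.
Foot = (-6, -11, -20) − (-2)·(3, 4, 12) = (0, -3, 4).

(0, -3, 4)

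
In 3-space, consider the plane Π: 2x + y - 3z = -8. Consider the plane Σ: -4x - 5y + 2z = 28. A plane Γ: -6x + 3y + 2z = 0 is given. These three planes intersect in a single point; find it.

(-2, -4, 0)

Solving the 3×3 linear system 2x + y - 3z = -8, -4x - 5y + 2z = 28, -6x + 3y + 2z = 0 (e.g. by elimination or Cramer's rule, determinant = 90) gives (-2, -4, 0).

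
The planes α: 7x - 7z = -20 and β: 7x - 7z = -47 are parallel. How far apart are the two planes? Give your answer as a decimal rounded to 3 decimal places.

Same normal n = (7, 0, -7) with |n| = √98; distance = |-20 − (-47)| / |n| = 27/√98 ≈ 2.727.

2.727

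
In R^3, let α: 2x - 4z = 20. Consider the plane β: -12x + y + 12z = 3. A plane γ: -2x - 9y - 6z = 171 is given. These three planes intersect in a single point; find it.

Solving the 3×3 linear system 2x - 4z = 20, -12x + y + 12z = 3, -2x - 9y - 6z = 171 (e.g. by elimination or Cramer's rule, determinant = -236) gives (-12, -9, -11).

(-12, -9, -11)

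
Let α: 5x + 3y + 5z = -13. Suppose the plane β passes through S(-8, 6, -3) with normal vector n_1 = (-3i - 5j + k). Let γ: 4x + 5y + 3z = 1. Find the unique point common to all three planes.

β: n_1·r = n_1·S gives -3x - 5y + z = -9.
Solving the 3×3 linear system 5x + 3y + 5z = -13, -3x - 5y + z = -9, 4x + 5y + 3z = 1 (e.g. by elimination or Cramer's rule, determinant = -36) gives (-4, 4, -1).

(-4, 4, -1)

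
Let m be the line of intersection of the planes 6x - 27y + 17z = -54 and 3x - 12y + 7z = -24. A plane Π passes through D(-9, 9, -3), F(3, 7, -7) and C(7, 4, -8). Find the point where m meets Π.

(-5, -1, -3)

Direction of m: (6, -27, 17) × (3, -12, 7) = (15, 9, 9).
A point on m: solving the two plane equations with x = -15 gives (-15, -7, -9).
DF = (12, -2, -4), DC = (16, -5, -5); a normal to Π is DF × DC = (-10, -4, -28).
Using D: Π has equation -10x - 4y - 28z = 138.
Substitute r = (-15, -7, -9) + t(15, 9, 9) into the plane: 430 + (-438)t = 138, so t = 2/3.
Intersection: (-15, -7, -9) + (2/3)·(15, 9, 9) = (-5, -1, -3).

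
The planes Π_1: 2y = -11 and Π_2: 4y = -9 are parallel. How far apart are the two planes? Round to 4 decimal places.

Rescale Π_2 by 1/2: 2y = -9/2. Then distance = |-11 − (-9/2)| / √4 ≈ 3.2500.

3.2500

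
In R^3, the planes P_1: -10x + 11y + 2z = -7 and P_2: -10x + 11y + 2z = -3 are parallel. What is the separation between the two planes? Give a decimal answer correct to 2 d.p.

0.27

Same normal n = (-10, 11, 2) with |n| = √225; distance = |-7 − (-3)| / |n| = 4/√225 ≈ 0.27.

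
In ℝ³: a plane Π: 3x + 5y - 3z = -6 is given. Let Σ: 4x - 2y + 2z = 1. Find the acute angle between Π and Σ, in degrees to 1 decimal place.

82.8

cos θ = |n₁·n₂| / (|n₁||n₂|) = |-4| / (√43 · √24).
θ = arccos(0.12451) ≈ 82.8°.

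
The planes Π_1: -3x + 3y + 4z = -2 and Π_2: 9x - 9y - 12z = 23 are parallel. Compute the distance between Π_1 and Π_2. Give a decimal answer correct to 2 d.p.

0.97

Rescale Π_2 by 1/(-3): -3x + 3y + 4z = -23/3. Then distance = |-2 − (-23/3)| / √34 ≈ 0.97.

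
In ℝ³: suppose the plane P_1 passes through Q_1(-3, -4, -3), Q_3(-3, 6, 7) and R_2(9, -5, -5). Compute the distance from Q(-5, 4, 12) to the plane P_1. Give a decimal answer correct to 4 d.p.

4.8235

Q_1Q_3 = (0, 10, 10), Q_1R_2 = (12, -1, -2); a normal to P_1 is Q_1Q_3 × Q_1R_2 = (-10, 120, -120).
Using Q_1: P_1 has equation -10x + 120y - 120z = -90.
n·Q − d = (-10)·(-5) + (120)·(4) + (-120)·(12) − (-90) = -820; |n| = √28900.
Distance = |-820| / √28900 = 820/√28900 ≈ 4.8235.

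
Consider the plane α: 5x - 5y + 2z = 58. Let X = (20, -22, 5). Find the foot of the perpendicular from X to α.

Foot = X − λn with λ = (n·X − d)/|n|² = (220 − 58)/54 = 3.
Foot = (20, -22, 5) − 3·(5, -5, 2) = (5, -7, -1).

(5, -7, -1)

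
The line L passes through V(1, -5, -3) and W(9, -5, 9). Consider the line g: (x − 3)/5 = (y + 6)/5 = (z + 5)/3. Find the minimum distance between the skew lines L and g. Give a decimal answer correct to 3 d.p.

A direction vector for L is W − V = (8, 0, 12).
g has direction (5, 5, 3) through (3, -6, -5).
Common perpendicular direction n = (8, 0, 12) × (5, 5, 3) = (-60, 36, 40).
With w = (3, -6, -5) − (1, -5, -3) = (2, -1, -2), w · n = -236.
Distance = |w · n| / |n| = |-236| / √6496 ≈ 2.928.

2.928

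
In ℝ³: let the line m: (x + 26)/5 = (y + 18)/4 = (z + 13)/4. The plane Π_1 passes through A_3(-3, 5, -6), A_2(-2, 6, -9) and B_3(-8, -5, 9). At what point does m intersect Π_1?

(-6, -2, 3)

m has direction (5, 4, 4) through (-26, -18, -13).
A_3A_2 = (1, 1, -3), A_3B_3 = (-5, -10, 15); a normal to Π_1 is A_3A_2 × A_3B_3 = (-15, 0, -5).
Using A_3: Π_1 has equation -15x - 5z = 75.
Substitute r = (-26, -18, -13) + t(5, 4, 4) into the plane: 455 + (-95)t = 75, so t = 4.
Intersection: (-26, -18, -13) + 4·(5, 4, 4) = (-6, -2, 3).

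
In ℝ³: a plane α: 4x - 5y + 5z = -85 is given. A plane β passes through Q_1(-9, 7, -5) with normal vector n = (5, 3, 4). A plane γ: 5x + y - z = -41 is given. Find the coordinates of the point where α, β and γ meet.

β: n·r = n·Q_1 gives 5x + 3y + 4z = -44.
Solving the 3×3 linear system 4x - 5y + 5z = -85, 5x + 3y + 4z = -44, 5x + y - z = -41 (e.g. by elimination or Cramer's rule, determinant = -203) gives (-10, 6, -3).

(-10, 6, -3)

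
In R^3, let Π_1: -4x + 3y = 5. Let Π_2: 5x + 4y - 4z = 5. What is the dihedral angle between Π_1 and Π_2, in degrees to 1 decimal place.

cos θ = |n₁·n₂| / (|n₁||n₂|) = |-8| / (√25 · √57).
θ = arccos(0.21193) ≈ 77.8°.

77.8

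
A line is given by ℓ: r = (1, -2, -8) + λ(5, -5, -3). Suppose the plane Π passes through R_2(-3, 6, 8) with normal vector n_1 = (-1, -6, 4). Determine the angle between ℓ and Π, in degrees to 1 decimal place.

13.4

Π: n_1·r = n_1·R_2 gives -x - 6y + 4z = -1.
sin θ = |n·v| / (|n||v|) = |13| / (√53 · √59) = 0.23248.
θ ≈ 13.4°.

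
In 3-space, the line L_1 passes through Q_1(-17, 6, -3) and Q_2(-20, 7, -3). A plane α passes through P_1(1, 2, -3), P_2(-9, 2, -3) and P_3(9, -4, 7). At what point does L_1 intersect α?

(-5, 2, -3)

A direction vector for L_1 is Q_2 − Q_1 = (-3, 1, 0).
P_1P_2 = (-10, 0, 0), P_1P_3 = (8, -6, 10); a normal to α is P_1P_2 × P_1P_3 = (0, 100, 60).
Using P_1: α has equation 100y + 60z = 20.
Substitute r = (-17, 6, -3) + t(-3, 1, 0) into the plane: 420 + 100t = 20, so t = -4.
Intersection: (-17, 6, -3) + (-4)·(-3, 1, 0) = (-5, 2, -3).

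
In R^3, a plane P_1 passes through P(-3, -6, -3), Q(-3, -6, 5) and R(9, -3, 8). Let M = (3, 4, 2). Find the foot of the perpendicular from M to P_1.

(5, -4, 2)

PQ = (0, 0, 8), PR = (12, 3, 11); a normal to P_1 is PQ × PR = (-24, 96, 0).
Using P: P_1 has equation -24x + 96y = -504.
Foot = M − λn with λ = (n·M − d)/|n|² = (312 − (-504))/9792 = 1/12.
Foot = (3, 4, 2) − (1/12)·(-24, 96, 0) = (5, -4, 2).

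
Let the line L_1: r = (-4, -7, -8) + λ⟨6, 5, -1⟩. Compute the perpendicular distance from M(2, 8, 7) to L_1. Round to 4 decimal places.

18.3672

Taking (-4, -7, -8) on L_1 with direction v = (6, 5, -1): w = M − (-4, -7, -8) = (6, 15, 15), and w × v = (-90, 96, -60).
Distance = |w × v| / |v| = √20916 / √62 ≈ 18.3672.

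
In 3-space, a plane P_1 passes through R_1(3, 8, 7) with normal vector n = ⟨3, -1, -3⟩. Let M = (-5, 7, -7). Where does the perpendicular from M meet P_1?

P_1: n·r = n·R_1 gives 3x - y - 3z = -20.
Foot = M − λn with λ = (n·M − d)/|n|² = (-1 − (-20))/19 = 1.
Foot = (-5, 7, -7) − 1·(3, -1, -3) = (-8, 8, -4).

(-8, 8, -4)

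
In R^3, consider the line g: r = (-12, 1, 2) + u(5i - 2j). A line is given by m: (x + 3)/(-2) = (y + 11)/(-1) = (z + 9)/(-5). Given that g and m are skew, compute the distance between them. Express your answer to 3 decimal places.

m has direction (-2, -1, -5) through (-3, -11, -9).
Common perpendicular direction n = (5, -2, 0) × (-2, -1, -5) = (10, 25, -9).
With w = (-3, -11, -9) − (-12, 1, 2) = (9, -12, -11), w · n = -111.
Distance = |w · n| / |n| = |-111| / √806 ≈ 3.910.

3.910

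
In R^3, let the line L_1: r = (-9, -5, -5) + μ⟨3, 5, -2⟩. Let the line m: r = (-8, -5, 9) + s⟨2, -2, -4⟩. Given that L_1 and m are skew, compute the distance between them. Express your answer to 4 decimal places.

Common perpendicular direction n = (3, 5, -2) × (2, -2, -4) = (-24, 8, -16).
With w = (-8, -5, 9) − (-9, -5, -5) = (1, 0, 14), w · n = -248.
Distance = |w · n| / |n| = |-248| / √896 ≈ 8.2851.

8.2851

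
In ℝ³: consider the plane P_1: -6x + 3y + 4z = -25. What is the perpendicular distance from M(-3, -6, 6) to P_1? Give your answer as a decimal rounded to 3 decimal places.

6.274

n·M − d = (-6)·(-3) + (3)·(-6) + (4)·(6) − (-25) = 49; |n| = √61.
Distance = |49| / √61 = 49/√61 ≈ 6.274.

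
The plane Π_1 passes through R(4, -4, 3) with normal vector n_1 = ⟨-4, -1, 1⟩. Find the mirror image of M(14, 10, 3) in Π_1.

Π_1: n_1·r = n_1·R gives -4x - y + z = -9.
λ = (n·M − d)/|n|² = (-63 − (-9))/18 = -3.
Reflection = M − 2λn = (14, 10, 3) − (-6)·(-4, -1, 1) = (-10, 4, 9).

(-10, 4, 9)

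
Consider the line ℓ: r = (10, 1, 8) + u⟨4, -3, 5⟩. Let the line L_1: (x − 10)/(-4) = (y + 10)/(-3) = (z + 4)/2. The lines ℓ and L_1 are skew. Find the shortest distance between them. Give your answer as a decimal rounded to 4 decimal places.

15.7005

L_1 has direction (-4, -3, 2) through (10, -10, -4).
Common perpendicular direction n = (4, -3, 5) × (-4, -3, 2) = (9, -28, -24).
With w = (10, -10, -4) − (10, 1, 8) = (0, -11, -12), w · n = 596.
Distance = |w · n| / |n| = |596| / √1441 ≈ 15.7005.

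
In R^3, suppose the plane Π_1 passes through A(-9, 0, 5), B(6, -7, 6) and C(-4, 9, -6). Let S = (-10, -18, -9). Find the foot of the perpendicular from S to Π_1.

(-4, -3, 6)

AB = (15, -7, 1), AC = (5, 9, -11); a normal to Π_1 is AB × AC = (68, 170, 170).
Using A: Π_1 has equation 68x + 170y + 170z = 238.
Foot = S − λn with λ = (n·S − d)/|n|² = (-5270 − 238)/62424 = -3/34.
Foot = (-10, -18, -9) − (-3/34)·(68, 170, 170) = (-4, -3, 6).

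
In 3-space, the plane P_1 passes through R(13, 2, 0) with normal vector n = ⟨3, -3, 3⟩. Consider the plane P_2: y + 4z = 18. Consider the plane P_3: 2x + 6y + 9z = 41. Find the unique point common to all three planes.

P_1: n·r = n·R gives 3x - 3y + 3z = 33.
Solving the 3×3 linear system 3x - 3y + 3z = 33, y + 4z = 18, 2x + 6y + 9z = 41 (e.g. by elimination or Cramer's rule, determinant = -75) gives (4, -2, 5).

(4, -2, 5)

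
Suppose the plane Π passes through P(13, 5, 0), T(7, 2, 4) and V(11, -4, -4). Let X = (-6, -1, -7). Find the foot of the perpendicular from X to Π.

(3, -7, 2)

PT = (-6, -3, 4), PV = (-2, -9, -4); a normal to Π is PT × PV = (48, -32, 48).
Using P: Π has equation 48x - 32y + 48z = 464.
Foot = X − λn with λ = (n·X − d)/|n|² = (-592 − 464)/5632 = -3/16.
Foot = (-6, -1, -7) − (-3/16)·(48, -32, 48) = (3, -7, 2).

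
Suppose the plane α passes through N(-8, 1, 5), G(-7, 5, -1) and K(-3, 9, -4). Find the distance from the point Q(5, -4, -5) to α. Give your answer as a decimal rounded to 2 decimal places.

14.11

NG = (1, 4, -6), NK = (5, 8, -9); a normal to α is NG × NK = (12, -21, -12).
Using N: α has equation 12x - 21y - 12z = -177.
n·Q − d = (12)·(5) + (-21)·(-4) + (-12)·(-5) − (-177) = 381; |n| = √729.
Distance = |381| / √729 = 381/√729 ≈ 14.11.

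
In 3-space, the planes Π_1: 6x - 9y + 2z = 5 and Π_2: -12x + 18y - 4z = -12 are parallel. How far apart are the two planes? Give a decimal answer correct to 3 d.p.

0.091

Rescale Π_2 by 1/(-2): 6x - 9y + 2z = 6. Then distance = |5 − 6| / √121 ≈ 0.091.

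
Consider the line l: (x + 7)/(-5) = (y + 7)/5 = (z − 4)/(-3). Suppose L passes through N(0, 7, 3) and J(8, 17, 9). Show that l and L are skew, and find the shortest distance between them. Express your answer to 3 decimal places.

l has direction (-5, 5, -3) through (-7, -7, 4).
A direction vector for L is J − N = (8, 10, 6).
Common perpendicular direction n = (-5, 5, -3) × (8, 10, 6) = (60, 6, -90).
With w = (0, 7, 3) − (-7, -7, 4) = (7, 14, -1), w · n = 594.
Since n ≠ 0 the lines are not parallel, and w · n = 594 ≠ 0 so they do not intersect; hence they are skew.
Distance = |w · n| / |n| = |594| / √11736 ≈ 5.483.

5.483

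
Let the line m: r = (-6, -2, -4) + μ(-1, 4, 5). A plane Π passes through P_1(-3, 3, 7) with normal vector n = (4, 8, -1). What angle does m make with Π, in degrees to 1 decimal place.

Π: n·r = n·P_1 gives 4x + 8y - z = 5.
sin θ = |n·v| / (|n||v|) = |23| / (√81 · √42) = 0.39433.
θ ≈ 23.2°.

23.2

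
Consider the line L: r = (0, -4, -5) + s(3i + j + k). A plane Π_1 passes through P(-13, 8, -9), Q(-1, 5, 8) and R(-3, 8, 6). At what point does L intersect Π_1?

PQ = (12, -3, 17), PR = (10, 0, 15); a normal to Π_1 is PQ × PR = (-45, -10, 30).
Using P: Π_1 has equation -45x - 10y + 30z = 235.
Substitute r = (0, -4, -5) + t(3, 1, 1) into the plane: -110 + (-115)t = 235, so t = -3.
Intersection: (0, -4, -5) + (-3)·(3, 1, 1) = (-9, -7, -8).

(-9, -7, -8)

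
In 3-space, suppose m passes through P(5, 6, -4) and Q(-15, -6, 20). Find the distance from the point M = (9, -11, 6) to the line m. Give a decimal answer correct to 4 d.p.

16.9322

A direction vector for m is Q − P = (-20, -12, 24).
Taking (5, 6, -4) on m with direction v = (-20, -12, 24): w = M − (5, 6, -4) = (4, -17, 10), and w × v = (-288, -296, -388).
Distance = |w × v| / |v| = √321104 / √1120 ≈ 16.9322.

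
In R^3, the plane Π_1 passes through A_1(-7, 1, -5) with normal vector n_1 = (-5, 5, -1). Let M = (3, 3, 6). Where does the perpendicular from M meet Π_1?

(-2, 8, 5)

Π_1: n_1·r = n_1·A_1 gives -5x + 5y - z = 45.
Foot = M − λn with λ = (n·M − d)/|n|² = (-6 − 45)/51 = -1.
Foot = (3, 3, 6) − (-1)·(-5, 5, -1) = (-2, 8, 5).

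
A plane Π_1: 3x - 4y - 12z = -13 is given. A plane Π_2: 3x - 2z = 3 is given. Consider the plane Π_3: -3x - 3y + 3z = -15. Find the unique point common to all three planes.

Solving the 3×3 linear system 3x - 4y - 12z = -13, 3x - 2z = 3, -3x - 3y + 3z = -15 (e.g. by elimination or Cramer's rule, determinant = 102) gives (1, 4, 0).

(1, 4, 0)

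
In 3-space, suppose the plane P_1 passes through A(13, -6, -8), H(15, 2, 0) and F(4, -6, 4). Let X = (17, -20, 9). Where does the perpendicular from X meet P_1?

(5, -8, 0)

AH = (2, 8, 8), AF = (-9, 0, 12); a normal to P_1 is AH × AF = (96, -96, 72).
Using A: P_1 has equation 96x - 96y + 72z = 1248.
Foot = X − λn with λ = (n·X − d)/|n|² = (4200 − 1248)/23616 = 1/8.
Foot = (17, -20, 9) − (1/8)·(96, -96, 72) = (5, -8, 0).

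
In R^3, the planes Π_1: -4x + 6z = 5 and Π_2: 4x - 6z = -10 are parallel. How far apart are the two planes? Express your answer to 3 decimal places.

Rescale Π_2 by 1/(-1): -4x + 6z = 10. Then distance = |5 − 10| / √52 ≈ 0.693.

0.693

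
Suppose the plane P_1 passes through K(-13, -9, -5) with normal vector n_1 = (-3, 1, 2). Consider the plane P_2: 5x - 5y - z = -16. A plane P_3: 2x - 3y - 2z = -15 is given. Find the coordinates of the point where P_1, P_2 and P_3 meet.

(-3, -1, 6)

P_1: n_1·r = n_1·K gives -3x + y + 2z = 20.
Solving the 3×3 linear system -3x + y + 2z = 20, 5x - 5y - z = -16, 2x - 3y - 2z = -15 (e.g. by elimination or Cramer's rule, determinant = -23) gives (-3, -1, 6).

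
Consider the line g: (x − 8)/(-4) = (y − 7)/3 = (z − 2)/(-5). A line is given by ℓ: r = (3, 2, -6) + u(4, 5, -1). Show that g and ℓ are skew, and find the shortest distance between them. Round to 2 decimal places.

5.83

g has direction (-4, 3, -5) through (8, 7, 2).
Common perpendicular direction n = (-4, 3, -5) × (4, 5, -1) = (22, -24, -32).
With w = (3, 2, -6) − (8, 7, 2) = (-5, -5, -8), w · n = 266.
Since n ≠ 0 the lines are not parallel, and w · n = 266 ≠ 0 so they do not intersect; hence they are skew.
Distance = |w · n| / |n| = |266| / √2084 ≈ 5.83.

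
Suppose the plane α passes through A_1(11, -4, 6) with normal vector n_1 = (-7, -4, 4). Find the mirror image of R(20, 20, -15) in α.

(-22, -4, 9)

α: n_1·r = n_1·A_1 gives -7x - 4y + 4z = -37.
λ = (n·R − d)/|n|² = (-280 − (-37))/81 = -3.
Reflection = R − 2λn = (20, 20, -15) − (-6)·(-7, -4, 4) = (-22, -4, 9).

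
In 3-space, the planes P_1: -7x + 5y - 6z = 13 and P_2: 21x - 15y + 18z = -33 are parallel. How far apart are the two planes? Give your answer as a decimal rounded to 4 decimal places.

0.1907

Rescale P_2 by 1/(-3): -7x + 5y - 6z = 11. Then distance = |13 − 11| / √110 ≈ 0.1907.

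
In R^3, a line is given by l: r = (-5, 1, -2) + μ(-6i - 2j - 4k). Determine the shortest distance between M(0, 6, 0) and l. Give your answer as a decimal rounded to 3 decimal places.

Taking (-5, 1, -2) on l with direction v = (-6, -2, -4): w = M − (-5, 1, -2) = (5, 5, 2), and w × v = (-16, 8, 20).
Distance = |w × v| / |v| = √720 / √56 ≈ 3.586.

3.586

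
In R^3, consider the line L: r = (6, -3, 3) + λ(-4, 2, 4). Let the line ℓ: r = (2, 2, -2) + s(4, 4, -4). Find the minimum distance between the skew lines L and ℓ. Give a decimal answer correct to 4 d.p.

Common perpendicular direction n = (-4, 2, 4) × (4, 4, -4) = (-24, 0, -24).
With w = (2, 2, -2) − (6, -3, 3) = (-4, 5, -5), w · n = 216.
Distance = |w · n| / |n| = |216| / √1152 ≈ 6.3640.

6.3640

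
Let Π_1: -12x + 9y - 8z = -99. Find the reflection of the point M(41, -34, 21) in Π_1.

λ = (n·M − d)/|n|² = (-966 − (-99))/289 = -3.
Reflection = M − 2λn = (41, -34, 21) − (-6)·(-12, 9, -8) = (-31, 20, -27).

(-31, 20, -27)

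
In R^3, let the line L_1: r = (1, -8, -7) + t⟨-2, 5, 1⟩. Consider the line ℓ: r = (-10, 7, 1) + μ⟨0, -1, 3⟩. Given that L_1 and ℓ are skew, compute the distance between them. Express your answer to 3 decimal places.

Common perpendicular direction n = (-2, 5, 1) × (0, -1, 3) = (16, 6, 2).
With w = (-10, 7, 1) − (1, -8, -7) = (-11, 15, 8), w · n = -70.
Distance = |w · n| / |n| = |-70| / √296 ≈ 4.069.

4.069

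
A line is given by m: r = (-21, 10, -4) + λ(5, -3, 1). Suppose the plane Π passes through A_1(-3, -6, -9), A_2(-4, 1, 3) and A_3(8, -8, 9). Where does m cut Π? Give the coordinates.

(-6, 1, -1)

A_1A_2 = (-1, 7, 12), A_1A_3 = (11, -2, 18); a normal to Π is A_1A_2 × A_1A_3 = (150, 150, -75).
Using A_1: Π has equation 150x + 150y - 75z = -675.
Substitute r = (-21, 10, -4) + t(5, -3, 1) into the plane: -1350 + 225t = -675, so t = 3.
Intersection: (-21, 10, -4) + 3·(5, -3, 1) = (-6, 1, -1).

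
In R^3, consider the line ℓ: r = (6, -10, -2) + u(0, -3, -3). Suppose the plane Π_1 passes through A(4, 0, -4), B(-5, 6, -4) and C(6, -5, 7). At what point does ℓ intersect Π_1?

AB = (-9, 6, 0), AC = (2, -5, 11); a normal to Π_1 is AB × AC = (66, 99, 33).
Using A: Π_1 has equation 66x + 99y + 33z = 132.
Substitute r = (6, -10, -2) + t(0, -3, -3) into the plane: -660 + (-396)t = 132, so t = -2.
Intersection: (6, -10, -2) + (-2)·(0, -3, -3) = (6, -4, 4).

(6, -4, 4)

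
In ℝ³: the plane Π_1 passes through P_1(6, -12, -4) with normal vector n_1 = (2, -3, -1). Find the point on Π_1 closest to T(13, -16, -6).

Π_1: n_1·r = n_1·P_1 gives 2x - 3y - z = 52.
Foot = T − λn with λ = (n·T − d)/|n|² = (80 − 52)/14 = 2.
Foot = (13, -16, -6) − 2·(2, -3, -1) = (9, -10, -4).

(9, -10, -4)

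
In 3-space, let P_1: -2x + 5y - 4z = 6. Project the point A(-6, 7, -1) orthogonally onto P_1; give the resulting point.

Foot = A − λn with λ = (n·A − d)/|n|² = (51 − 6)/45 = 1.
Foot = (-6, 7, -1) − 1·(-2, 5, -4) = (-4, 2, 3).

(-4, 2, 3)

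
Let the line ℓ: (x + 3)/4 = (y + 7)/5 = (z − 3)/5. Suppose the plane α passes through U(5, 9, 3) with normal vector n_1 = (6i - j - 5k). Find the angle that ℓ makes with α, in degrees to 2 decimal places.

5.38

ℓ has direction (4, 5, 5) through (-3, -7, 3).
α: n_1·r = n_1·U gives 6x - y - 5z = 6.
sin θ = |n·v| / (|n||v|) = |-6| / (√62 · √66) = 0.09380.
θ ≈ 5.38°.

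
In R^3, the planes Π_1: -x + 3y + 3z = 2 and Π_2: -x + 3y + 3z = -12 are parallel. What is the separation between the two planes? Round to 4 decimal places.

3.2118

Same normal n = (-1, 3, 3) with |n| = √19; distance = |2 − (-12)| / |n| = 14/√19 ≈ 3.2118.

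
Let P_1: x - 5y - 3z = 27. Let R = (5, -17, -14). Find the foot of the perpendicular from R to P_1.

(2, -2, -5)

Foot = R − λn with λ = (n·R − d)/|n|² = (132 − 27)/35 = 3.
Foot = (5, -17, -14) − 3·(1, -5, -3) = (2, -2, -5).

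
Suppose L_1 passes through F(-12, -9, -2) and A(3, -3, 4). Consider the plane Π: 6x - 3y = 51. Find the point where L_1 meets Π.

(8, -1, 6)

A direction vector for L_1 is A − F = (15, 6, 6).
Substitute r = (-12, -9, -2) + t(15, 6, 6) into the plane: -45 + 72t = 51, so t = 4/3.
Intersection: (-12, -9, -2) + (4/3)·(15, 6, 6) = (8, -1, 6).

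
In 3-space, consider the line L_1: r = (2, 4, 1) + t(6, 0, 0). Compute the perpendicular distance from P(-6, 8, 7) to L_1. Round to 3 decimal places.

Taking (2, 4, 1) on L_1 with direction v = (6, 0, 0): w = P − (2, 4, 1) = (-8, 4, 6), and w × v = (0, 36, -24).
Distance = |w × v| / |v| = √1872 / √36 ≈ 7.211.

7.211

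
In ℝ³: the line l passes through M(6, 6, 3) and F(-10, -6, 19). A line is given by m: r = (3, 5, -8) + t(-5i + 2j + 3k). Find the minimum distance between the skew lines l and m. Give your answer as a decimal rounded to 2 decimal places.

10.51

A direction vector for l is F − M = (-16, -12, 16).
Common perpendicular direction n = (-16, -12, 16) × (-5, 2, 3) = (-68, -32, -92).
With w = (3, 5, -8) − (6, 6, 3) = (-3, -1, -11), w · n = 1248.
Distance = |w · n| / |n| = |1248| / √14112 ≈ 10.51.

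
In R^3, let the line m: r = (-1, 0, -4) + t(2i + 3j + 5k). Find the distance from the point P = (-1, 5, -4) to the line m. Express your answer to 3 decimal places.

4.368

Taking (-1, 0, -4) on m with direction v = (2, 3, 5): w = P − (-1, 0, -4) = (0, 5, 0), and w × v = (25, 0, -10).
Distance = |w × v| / |v| = √725 / √38 ≈ 4.368.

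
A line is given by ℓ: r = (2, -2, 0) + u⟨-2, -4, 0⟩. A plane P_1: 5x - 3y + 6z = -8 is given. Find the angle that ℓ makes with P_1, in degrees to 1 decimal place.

sin θ = |n·v| / (|n||v|) = |2| / (√70 · √20) = 0.05345.
θ ≈ 3.1°.

3.1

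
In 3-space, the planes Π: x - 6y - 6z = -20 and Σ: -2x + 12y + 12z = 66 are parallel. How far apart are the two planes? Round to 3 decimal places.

Rescale Σ by 1/(-2): x - 6y - 6z = -33. Then distance = |-20 − (-33)| / √73 ≈ 1.522.

1.522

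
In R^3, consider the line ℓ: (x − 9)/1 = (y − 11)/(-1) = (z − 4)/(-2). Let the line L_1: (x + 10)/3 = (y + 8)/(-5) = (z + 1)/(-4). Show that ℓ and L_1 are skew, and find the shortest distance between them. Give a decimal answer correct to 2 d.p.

24.42

ℓ has direction (1, -1, -2) through (9, 11, 4).
L_1 has direction (3, -5, -4) through (-10, -8, -1).
Common perpendicular direction n = (1, -1, -2) × (3, -5, -4) = (-6, -2, -2).
With w = (-10, -8, -1) − (9, 11, 4) = (-19, -19, -5), w · n = 162.
Since n ≠ 0 the lines are not parallel, and w · n = 162 ≠ 0 so they do not intersect; hence they are skew.
Distance = |w · n| / |n| = |162| / √44 ≈ 24.42.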